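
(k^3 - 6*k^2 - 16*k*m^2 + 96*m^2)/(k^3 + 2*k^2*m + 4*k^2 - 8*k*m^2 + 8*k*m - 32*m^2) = (k^2 - 4*k*m - 6*k + 24*m)/(k^2 - 2*k*m + 4*k - 8*m)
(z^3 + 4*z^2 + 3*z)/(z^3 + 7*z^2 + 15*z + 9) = z/(z + 3)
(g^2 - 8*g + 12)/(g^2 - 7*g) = (g^2 - 8*g + 12)/(g*(g - 7))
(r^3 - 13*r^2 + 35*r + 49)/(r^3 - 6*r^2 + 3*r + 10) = (r^2 - 14*r + 49)/(r^2 - 7*r + 10)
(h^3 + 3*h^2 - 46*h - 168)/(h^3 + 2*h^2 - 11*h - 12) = (h^2 - h - 42)/(h^2 - 2*h - 3)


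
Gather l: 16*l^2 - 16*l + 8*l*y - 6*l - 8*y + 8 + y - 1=16*l^2 + l*(8*y - 22) - 7*y + 7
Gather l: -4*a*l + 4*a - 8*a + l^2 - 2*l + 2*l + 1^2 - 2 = -4*a*l - 4*a + l^2 - 1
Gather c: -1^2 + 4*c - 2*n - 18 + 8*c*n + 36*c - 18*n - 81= c*(8*n + 40) - 20*n - 100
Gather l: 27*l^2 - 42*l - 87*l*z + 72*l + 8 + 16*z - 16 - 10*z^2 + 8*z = 27*l^2 + l*(30 - 87*z) - 10*z^2 + 24*z - 8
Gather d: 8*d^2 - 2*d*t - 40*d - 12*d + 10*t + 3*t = 8*d^2 + d*(-2*t - 52) + 13*t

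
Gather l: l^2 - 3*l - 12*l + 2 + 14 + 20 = l^2 - 15*l + 36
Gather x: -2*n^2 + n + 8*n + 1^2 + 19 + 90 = -2*n^2 + 9*n + 110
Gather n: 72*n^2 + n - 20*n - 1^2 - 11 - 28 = 72*n^2 - 19*n - 40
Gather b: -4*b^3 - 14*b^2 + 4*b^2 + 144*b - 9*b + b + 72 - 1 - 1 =-4*b^3 - 10*b^2 + 136*b + 70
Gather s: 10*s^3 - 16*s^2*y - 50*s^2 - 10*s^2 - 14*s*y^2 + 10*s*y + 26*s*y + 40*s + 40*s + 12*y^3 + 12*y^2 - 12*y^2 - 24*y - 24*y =10*s^3 + s^2*(-16*y - 60) + s*(-14*y^2 + 36*y + 80) + 12*y^3 - 48*y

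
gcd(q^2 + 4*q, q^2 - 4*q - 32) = q + 4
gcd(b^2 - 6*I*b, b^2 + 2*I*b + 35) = 1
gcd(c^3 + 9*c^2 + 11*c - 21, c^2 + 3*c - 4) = c - 1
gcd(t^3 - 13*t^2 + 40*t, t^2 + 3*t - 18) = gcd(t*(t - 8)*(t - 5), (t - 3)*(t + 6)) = 1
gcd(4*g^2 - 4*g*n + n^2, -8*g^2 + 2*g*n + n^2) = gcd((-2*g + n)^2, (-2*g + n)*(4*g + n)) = 2*g - n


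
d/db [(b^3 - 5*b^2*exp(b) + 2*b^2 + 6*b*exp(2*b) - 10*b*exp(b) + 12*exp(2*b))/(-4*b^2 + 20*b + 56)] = (5*b^2*exp(b) - b^2 - 12*b*exp(2*b) - 35*b*exp(b) + 14*b + 90*exp(2*b) - 35*exp(b))/(4*(b^2 - 14*b + 49))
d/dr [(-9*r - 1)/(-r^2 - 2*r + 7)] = (9*r^2 + 18*r - 2*(r + 1)*(9*r + 1) - 63)/(r^2 + 2*r - 7)^2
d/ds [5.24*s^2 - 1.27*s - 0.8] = 10.48*s - 1.27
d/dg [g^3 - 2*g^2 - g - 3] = 3*g^2 - 4*g - 1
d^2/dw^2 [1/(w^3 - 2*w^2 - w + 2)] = 2*((2 - 3*w)*(w^3 - 2*w^2 - w + 2) + (-3*w^2 + 4*w + 1)^2)/(w^3 - 2*w^2 - w + 2)^3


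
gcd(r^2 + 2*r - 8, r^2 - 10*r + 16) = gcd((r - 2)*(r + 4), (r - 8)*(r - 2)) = r - 2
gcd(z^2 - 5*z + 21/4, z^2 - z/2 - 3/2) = z - 3/2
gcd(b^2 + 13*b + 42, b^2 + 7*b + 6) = b + 6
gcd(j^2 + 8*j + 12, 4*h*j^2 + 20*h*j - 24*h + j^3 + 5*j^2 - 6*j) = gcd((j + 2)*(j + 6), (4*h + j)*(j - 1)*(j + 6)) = j + 6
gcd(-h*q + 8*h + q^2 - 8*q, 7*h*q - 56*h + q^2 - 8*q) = q - 8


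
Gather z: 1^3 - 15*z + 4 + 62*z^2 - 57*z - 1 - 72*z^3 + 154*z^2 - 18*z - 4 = -72*z^3 + 216*z^2 - 90*z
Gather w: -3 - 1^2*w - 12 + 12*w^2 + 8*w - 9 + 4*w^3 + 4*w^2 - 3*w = 4*w^3 + 16*w^2 + 4*w - 24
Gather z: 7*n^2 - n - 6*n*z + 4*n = 7*n^2 - 6*n*z + 3*n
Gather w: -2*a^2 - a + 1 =-2*a^2 - a + 1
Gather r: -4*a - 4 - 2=-4*a - 6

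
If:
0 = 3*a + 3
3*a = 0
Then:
No Solution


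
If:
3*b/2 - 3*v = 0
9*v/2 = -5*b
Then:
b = 0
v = 0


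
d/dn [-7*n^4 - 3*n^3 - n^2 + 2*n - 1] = -28*n^3 - 9*n^2 - 2*n + 2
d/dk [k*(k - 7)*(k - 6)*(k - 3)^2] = 5*k^4 - 76*k^3 + 387*k^2 - 738*k + 378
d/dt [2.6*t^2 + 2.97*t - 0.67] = 5.2*t + 2.97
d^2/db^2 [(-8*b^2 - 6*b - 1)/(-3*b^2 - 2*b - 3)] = 2*(6*b^3 - 189*b^2 - 144*b + 31)/(27*b^6 + 54*b^5 + 117*b^4 + 116*b^3 + 117*b^2 + 54*b + 27)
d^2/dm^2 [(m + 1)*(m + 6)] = 2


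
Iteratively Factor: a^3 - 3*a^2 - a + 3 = (a - 3)*(a^2 - 1) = (a - 3)*(a + 1)*(a - 1)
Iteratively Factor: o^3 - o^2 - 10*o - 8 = (o + 1)*(o^2 - 2*o - 8) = (o - 4)*(o + 1)*(o + 2)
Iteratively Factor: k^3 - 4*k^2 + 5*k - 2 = (k - 1)*(k^2 - 3*k + 2) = (k - 1)^2*(k - 2)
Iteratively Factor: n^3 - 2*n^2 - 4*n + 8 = (n - 2)*(n^2 - 4) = (n - 2)*(n + 2)*(n - 2)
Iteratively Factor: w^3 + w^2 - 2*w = (w)*(w^2 + w - 2) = w*(w + 2)*(w - 1)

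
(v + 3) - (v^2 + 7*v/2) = -v^2 - 5*v/2 + 3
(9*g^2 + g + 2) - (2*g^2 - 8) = 7*g^2 + g + 10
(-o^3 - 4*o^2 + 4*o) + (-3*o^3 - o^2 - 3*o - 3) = -4*o^3 - 5*o^2 + o - 3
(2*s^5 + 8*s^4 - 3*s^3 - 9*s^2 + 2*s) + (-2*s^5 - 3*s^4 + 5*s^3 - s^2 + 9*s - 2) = 5*s^4 + 2*s^3 - 10*s^2 + 11*s - 2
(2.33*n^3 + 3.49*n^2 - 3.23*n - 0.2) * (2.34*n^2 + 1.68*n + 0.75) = 5.4522*n^5 + 12.081*n^4 + 0.0525000000000011*n^3 - 3.2769*n^2 - 2.7585*n - 0.15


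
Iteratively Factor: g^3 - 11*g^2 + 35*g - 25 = (g - 1)*(g^2 - 10*g + 25) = (g - 5)*(g - 1)*(g - 5)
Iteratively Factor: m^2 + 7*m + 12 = (m + 4)*(m + 3)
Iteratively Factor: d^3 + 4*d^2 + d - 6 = (d - 1)*(d^2 + 5*d + 6) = (d - 1)*(d + 3)*(d + 2)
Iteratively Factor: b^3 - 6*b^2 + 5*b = (b - 5)*(b^2 - b) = (b - 5)*(b - 1)*(b)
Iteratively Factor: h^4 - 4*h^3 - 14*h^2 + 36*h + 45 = (h - 3)*(h^3 - h^2 - 17*h - 15) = (h - 3)*(h + 3)*(h^2 - 4*h - 5) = (h - 5)*(h - 3)*(h + 3)*(h + 1)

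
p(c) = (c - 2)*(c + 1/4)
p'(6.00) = 10.25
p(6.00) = 25.00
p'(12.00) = 22.25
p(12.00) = 122.50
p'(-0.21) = -2.17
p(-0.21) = -0.09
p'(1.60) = 1.45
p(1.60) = -0.74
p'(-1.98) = -5.71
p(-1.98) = 6.89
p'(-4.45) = -10.65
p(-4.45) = 27.09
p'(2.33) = 2.91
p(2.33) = 0.85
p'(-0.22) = -2.19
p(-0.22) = -0.07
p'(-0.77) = -3.29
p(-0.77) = 1.44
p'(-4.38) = -10.51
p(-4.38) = 26.35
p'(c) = 2*c - 7/4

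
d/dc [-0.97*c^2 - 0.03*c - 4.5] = -1.94*c - 0.03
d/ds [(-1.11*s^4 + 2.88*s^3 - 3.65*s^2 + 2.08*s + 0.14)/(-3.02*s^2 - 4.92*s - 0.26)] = (6.7044*s^5 + 7.686*s^4 - 27.1848*s^3 + 21.9932*s^2 + 2.7436*s + 0.148)/(9.1204*s^4 + 29.7168*s^3 + 25.7768*s^2 + 2.5584*s + 0.0676)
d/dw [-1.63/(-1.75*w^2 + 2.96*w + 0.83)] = (4.8248 - 5.705*w)/(-1.75*w^2 + 2.96*w + 0.83)^2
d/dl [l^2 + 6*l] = 2*l + 6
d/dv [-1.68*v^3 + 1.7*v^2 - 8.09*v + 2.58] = -5.04*v^2 + 3.4*v - 8.09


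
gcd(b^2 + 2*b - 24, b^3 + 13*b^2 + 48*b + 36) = b + 6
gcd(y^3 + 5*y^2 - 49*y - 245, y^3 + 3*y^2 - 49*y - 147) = y^2 - 49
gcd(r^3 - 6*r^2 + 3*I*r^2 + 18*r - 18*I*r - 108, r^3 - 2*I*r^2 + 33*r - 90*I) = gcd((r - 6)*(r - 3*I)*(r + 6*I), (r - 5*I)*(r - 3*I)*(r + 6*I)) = r^2 + 3*I*r + 18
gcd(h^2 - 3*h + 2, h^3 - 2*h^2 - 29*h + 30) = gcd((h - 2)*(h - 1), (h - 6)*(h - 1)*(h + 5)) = h - 1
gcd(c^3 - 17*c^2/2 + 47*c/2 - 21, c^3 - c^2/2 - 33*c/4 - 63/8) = c - 7/2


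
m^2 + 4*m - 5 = (m - 1)*(m + 5)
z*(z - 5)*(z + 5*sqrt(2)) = z^3 - 5*z^2 + 5*sqrt(2)*z^2 - 25*sqrt(2)*z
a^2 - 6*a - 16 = (a - 8)*(a + 2)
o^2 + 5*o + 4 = (o + 1)*(o + 4)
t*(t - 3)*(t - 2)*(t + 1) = t^4 - 4*t^3 + t^2 + 6*t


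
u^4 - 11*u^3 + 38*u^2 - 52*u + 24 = (u - 6)*(u - 2)^2*(u - 1)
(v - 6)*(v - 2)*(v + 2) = v^3 - 6*v^2 - 4*v + 24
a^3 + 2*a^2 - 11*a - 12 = (a - 3)*(a + 1)*(a + 4)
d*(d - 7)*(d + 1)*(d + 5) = d^4 - d^3 - 37*d^2 - 35*d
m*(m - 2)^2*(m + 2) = m^4 - 2*m^3 - 4*m^2 + 8*m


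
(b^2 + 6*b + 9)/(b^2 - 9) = (b + 3)/(b - 3)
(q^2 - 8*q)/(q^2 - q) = (q - 8)/(q - 1)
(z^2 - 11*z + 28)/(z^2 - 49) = (z - 4)/(z + 7)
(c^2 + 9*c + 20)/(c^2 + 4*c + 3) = (c^2 + 9*c + 20)/(c^2 + 4*c + 3)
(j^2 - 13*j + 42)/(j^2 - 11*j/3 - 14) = 3*(j - 7)/(3*j + 7)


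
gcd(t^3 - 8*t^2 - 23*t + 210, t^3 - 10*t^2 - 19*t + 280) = t^2 - 2*t - 35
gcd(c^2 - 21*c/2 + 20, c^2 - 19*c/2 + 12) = c - 8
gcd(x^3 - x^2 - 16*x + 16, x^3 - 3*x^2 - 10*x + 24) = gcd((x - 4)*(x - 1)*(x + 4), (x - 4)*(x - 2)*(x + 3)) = x - 4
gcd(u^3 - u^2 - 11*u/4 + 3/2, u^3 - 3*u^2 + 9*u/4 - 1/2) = u^2 - 5*u/2 + 1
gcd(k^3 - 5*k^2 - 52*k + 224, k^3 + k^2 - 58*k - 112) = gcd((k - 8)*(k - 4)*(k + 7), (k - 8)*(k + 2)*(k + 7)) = k^2 - k - 56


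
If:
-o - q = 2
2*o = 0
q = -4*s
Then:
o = 0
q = -2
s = 1/2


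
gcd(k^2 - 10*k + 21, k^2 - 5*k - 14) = k - 7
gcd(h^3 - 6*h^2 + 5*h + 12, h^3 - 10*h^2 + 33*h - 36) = h^2 - 7*h + 12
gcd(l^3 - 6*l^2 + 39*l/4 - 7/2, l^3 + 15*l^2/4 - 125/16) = 1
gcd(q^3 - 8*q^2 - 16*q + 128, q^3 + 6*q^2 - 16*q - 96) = q^2 - 16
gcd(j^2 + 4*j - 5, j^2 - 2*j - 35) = j + 5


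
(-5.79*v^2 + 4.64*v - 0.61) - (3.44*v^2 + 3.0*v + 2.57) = -9.23*v^2 + 1.64*v - 3.18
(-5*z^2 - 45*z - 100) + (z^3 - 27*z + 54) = z^3 - 5*z^2 - 72*z - 46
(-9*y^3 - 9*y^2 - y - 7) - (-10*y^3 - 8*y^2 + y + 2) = y^3 - y^2 - 2*y - 9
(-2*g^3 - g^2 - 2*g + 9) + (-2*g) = -2*g^3 - g^2 - 4*g + 9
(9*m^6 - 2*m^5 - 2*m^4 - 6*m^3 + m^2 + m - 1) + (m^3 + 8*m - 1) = 9*m^6 - 2*m^5 - 2*m^4 - 5*m^3 + m^2 + 9*m - 2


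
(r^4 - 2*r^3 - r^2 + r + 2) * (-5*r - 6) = -5*r^5 + 4*r^4 + 17*r^3 + r^2 - 16*r - 12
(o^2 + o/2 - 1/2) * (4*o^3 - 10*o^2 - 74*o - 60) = 4*o^5 - 8*o^4 - 81*o^3 - 92*o^2 + 7*o + 30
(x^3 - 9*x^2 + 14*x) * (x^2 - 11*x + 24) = x^5 - 20*x^4 + 137*x^3 - 370*x^2 + 336*x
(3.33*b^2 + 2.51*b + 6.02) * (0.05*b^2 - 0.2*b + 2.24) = 0.1665*b^4 - 0.5405*b^3 + 7.2582*b^2 + 4.4184*b + 13.4848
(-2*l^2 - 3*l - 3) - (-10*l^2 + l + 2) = 8*l^2 - 4*l - 5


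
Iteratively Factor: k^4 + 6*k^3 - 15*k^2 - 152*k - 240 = (k + 4)*(k^3 + 2*k^2 - 23*k - 60) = (k - 5)*(k + 4)*(k^2 + 7*k + 12) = (k - 5)*(k + 4)^2*(k + 3)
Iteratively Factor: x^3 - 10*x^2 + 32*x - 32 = (x - 2)*(x^2 - 8*x + 16) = (x - 4)*(x - 2)*(x - 4)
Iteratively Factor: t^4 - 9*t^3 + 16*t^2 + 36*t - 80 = (t + 2)*(t^3 - 11*t^2 + 38*t - 40) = (t - 4)*(t + 2)*(t^2 - 7*t + 10) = (t - 4)*(t - 2)*(t + 2)*(t - 5)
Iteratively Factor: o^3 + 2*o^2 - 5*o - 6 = (o + 3)*(o^2 - o - 2) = (o + 1)*(o + 3)*(o - 2)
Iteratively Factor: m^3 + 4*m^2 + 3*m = (m + 3)*(m^2 + m) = m*(m + 3)*(m + 1)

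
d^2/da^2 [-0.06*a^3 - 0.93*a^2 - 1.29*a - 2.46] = -0.36*a - 1.86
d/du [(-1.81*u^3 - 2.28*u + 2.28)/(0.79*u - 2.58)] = (-2.8598*u^3 + 14.0094*u^2 + 4.0812)/(0.6241*u^2 - 4.0764*u + 6.6564)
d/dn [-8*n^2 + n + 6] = 1 - 16*n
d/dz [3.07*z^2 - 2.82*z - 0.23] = 6.14*z - 2.82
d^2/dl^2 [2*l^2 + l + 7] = 4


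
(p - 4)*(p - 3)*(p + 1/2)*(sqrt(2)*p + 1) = sqrt(2)*p^4 - 13*sqrt(2)*p^3/2 + p^3 - 13*p^2/2 + 17*sqrt(2)*p^2/2 + 6*sqrt(2)*p + 17*p/2 + 6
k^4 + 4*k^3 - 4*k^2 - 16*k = k*(k - 2)*(k + 2)*(k + 4)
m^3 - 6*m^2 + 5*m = m*(m - 5)*(m - 1)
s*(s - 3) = s^2 - 3*s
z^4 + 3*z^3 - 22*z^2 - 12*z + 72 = (z - 3)*(z - 2)*(z + 2)*(z + 6)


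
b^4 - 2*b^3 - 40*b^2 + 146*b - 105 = (b - 5)*(b - 3)*(b - 1)*(b + 7)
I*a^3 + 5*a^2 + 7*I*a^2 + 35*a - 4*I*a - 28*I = (a + 7)*(a - 4*I)*(I*a + 1)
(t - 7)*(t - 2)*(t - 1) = t^3 - 10*t^2 + 23*t - 14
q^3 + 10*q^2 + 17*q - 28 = (q - 1)*(q + 4)*(q + 7)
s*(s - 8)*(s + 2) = s^3 - 6*s^2 - 16*s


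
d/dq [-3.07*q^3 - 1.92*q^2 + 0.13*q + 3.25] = -9.21*q^2 - 3.84*q + 0.13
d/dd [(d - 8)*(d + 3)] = 2*d - 5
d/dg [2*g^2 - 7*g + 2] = 4*g - 7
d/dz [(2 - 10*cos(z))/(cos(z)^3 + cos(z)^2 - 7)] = -2*(11*cos(z)/2 + cos(2*z) + 5*cos(3*z)/2 + 36)*sin(z)/(cos(z)^3 + cos(z)^2 - 7)^2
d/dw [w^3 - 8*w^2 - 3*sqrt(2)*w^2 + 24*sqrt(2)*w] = 3*w^2 - 16*w - 6*sqrt(2)*w + 24*sqrt(2)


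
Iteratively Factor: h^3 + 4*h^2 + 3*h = (h)*(h^2 + 4*h + 3) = h*(h + 3)*(h + 1)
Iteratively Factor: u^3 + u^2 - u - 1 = (u + 1)*(u^2 - 1) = (u - 1)*(u + 1)*(u + 1)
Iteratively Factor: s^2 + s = (s + 1)*(s)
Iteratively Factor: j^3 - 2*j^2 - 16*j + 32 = (j + 4)*(j^2 - 6*j + 8) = (j - 2)*(j + 4)*(j - 4)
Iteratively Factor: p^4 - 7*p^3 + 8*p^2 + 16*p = (p - 4)*(p^3 - 3*p^2 - 4*p) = p*(p - 4)*(p^2 - 3*p - 4) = p*(p - 4)^2*(p + 1)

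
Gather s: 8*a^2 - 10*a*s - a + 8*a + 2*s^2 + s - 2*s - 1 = 8*a^2 + 7*a + 2*s^2 + s*(-10*a - 1) - 1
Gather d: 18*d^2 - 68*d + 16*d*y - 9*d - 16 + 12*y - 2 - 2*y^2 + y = 18*d^2 + d*(16*y - 77) - 2*y^2 + 13*y - 18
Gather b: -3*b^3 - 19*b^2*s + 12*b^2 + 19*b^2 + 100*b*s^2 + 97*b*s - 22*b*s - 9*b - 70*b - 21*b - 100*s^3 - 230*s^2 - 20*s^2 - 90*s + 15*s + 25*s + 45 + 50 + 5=-3*b^3 + b^2*(31 - 19*s) + b*(100*s^2 + 75*s - 100) - 100*s^3 - 250*s^2 - 50*s + 100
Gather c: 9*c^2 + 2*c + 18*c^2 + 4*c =27*c^2 + 6*c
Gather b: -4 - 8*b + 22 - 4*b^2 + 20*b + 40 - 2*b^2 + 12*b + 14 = -6*b^2 + 24*b + 72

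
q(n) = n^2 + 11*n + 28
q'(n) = 2*n + 11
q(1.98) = 53.70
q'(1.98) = 14.96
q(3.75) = 83.31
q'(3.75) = 18.50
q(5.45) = 117.65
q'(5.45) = 21.90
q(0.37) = 32.21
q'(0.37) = 11.74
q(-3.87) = 0.41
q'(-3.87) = 3.26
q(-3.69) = 1.03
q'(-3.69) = 3.62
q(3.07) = 71.19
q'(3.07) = 17.14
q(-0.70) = 20.79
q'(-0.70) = 9.60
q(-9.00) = 10.00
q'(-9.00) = -7.00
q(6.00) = 130.00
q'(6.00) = 23.00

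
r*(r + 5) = r^2 + 5*r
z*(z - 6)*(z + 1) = z^3 - 5*z^2 - 6*z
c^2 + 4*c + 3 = (c + 1)*(c + 3)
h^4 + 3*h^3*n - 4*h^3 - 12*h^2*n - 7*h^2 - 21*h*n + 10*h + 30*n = (h - 5)*(h - 1)*(h + 2)*(h + 3*n)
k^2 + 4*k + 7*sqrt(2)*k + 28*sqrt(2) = (k + 4)*(k + 7*sqrt(2))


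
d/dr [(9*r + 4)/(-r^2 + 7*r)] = (9*r^2 + 8*r - 28)/(r^2*(r^2 - 14*r + 49))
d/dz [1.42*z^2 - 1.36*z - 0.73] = 2.84*z - 1.36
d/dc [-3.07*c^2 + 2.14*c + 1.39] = 2.14 - 6.14*c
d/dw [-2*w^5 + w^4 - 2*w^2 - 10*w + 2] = -10*w^4 + 4*w^3 - 4*w - 10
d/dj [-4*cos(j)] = 4*sin(j)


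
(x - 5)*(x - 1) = x^2 - 6*x + 5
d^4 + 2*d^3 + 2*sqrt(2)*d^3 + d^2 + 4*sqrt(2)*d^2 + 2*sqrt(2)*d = d*(d + 1)^2*(d + 2*sqrt(2))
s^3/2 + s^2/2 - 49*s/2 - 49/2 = (s/2 + 1/2)*(s - 7)*(s + 7)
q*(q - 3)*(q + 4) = q^3 + q^2 - 12*q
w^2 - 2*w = w*(w - 2)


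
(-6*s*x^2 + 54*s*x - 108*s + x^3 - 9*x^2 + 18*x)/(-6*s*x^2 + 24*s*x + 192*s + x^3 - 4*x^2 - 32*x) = (x^2 - 9*x + 18)/(x^2 - 4*x - 32)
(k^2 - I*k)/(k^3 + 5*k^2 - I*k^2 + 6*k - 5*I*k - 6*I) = k/(k^2 + 5*k + 6)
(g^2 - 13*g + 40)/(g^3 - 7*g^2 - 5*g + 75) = (g - 8)/(g^2 - 2*g - 15)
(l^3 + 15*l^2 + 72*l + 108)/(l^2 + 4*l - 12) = (l^2 + 9*l + 18)/(l - 2)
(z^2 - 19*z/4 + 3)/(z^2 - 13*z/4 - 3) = (4*z - 3)/(4*z + 3)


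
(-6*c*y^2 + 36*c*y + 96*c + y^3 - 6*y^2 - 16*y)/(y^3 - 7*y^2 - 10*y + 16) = (-6*c + y)/(y - 1)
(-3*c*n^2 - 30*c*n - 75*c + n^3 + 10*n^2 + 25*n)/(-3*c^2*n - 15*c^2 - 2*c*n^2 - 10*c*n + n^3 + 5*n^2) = (n + 5)/(c + n)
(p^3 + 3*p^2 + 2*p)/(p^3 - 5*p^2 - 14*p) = (p + 1)/(p - 7)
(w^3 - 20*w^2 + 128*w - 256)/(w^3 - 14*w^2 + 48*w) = (w^2 - 12*w + 32)/(w*(w - 6))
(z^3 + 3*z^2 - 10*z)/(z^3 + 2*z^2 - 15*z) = (z - 2)/(z - 3)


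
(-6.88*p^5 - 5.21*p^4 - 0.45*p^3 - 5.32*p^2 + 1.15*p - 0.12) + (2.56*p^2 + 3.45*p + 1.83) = -6.88*p^5 - 5.21*p^4 - 0.45*p^3 - 2.76*p^2 + 4.6*p + 1.71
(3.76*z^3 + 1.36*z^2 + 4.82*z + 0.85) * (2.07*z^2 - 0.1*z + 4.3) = 7.7832*z^5 + 2.4392*z^4 + 26.0094*z^3 + 7.1255*z^2 + 20.641*z + 3.655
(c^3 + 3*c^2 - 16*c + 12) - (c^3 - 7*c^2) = 10*c^2 - 16*c + 12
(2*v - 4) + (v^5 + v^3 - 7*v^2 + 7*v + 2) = v^5 + v^3 - 7*v^2 + 9*v - 2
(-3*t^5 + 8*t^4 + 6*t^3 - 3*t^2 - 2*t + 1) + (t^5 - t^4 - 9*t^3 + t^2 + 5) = -2*t^5 + 7*t^4 - 3*t^3 - 2*t^2 - 2*t + 6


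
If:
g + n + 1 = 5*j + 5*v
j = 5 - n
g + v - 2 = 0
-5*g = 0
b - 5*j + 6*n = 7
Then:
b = -91/3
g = 0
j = -2/3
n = 17/3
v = 2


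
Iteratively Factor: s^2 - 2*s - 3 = (s - 3)*(s + 1)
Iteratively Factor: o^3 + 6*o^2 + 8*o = (o)*(o^2 + 6*o + 8) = o*(o + 4)*(o + 2)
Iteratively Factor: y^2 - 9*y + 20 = (y - 5)*(y - 4)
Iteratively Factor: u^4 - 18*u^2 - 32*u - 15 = (u + 3)*(u^3 - 3*u^2 - 9*u - 5) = (u - 5)*(u + 3)*(u^2 + 2*u + 1) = (u - 5)*(u + 1)*(u + 3)*(u + 1)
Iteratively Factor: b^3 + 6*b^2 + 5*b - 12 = (b - 1)*(b^2 + 7*b + 12) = (b - 1)*(b + 3)*(b + 4)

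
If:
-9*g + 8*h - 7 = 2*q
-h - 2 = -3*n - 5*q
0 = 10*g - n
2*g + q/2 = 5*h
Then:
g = 367/71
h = -72/71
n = 3670/71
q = -2188/71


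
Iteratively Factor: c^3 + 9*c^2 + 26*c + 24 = (c + 3)*(c^2 + 6*c + 8) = (c + 3)*(c + 4)*(c + 2)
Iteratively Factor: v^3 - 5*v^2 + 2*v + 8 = (v + 1)*(v^2 - 6*v + 8) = (v - 2)*(v + 1)*(v - 4)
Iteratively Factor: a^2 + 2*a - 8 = (a - 2)*(a + 4)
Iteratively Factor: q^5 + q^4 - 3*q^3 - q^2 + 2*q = (q + 1)*(q^4 - 3*q^2 + 2*q) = (q - 1)*(q + 1)*(q^3 + q^2 - 2*q) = (q - 1)*(q + 1)*(q + 2)*(q^2 - q) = (q - 1)^2*(q + 1)*(q + 2)*(q)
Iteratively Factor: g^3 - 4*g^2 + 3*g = (g - 1)*(g^2 - 3*g) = (g - 3)*(g - 1)*(g)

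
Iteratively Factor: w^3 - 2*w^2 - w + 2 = (w - 1)*(w^2 - w - 2) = (w - 1)*(w + 1)*(w - 2)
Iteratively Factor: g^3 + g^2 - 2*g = (g + 2)*(g^2 - g) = g*(g + 2)*(g - 1)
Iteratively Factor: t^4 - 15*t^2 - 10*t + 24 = (t + 3)*(t^3 - 3*t^2 - 6*t + 8) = (t + 2)*(t + 3)*(t^2 - 5*t + 4) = (t - 1)*(t + 2)*(t + 3)*(t - 4)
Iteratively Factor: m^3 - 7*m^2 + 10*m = (m - 5)*(m^2 - 2*m) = m*(m - 5)*(m - 2)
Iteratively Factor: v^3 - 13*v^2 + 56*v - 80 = (v - 4)*(v^2 - 9*v + 20) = (v - 4)^2*(v - 5)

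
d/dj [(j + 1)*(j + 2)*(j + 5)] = 3*j^2 + 16*j + 17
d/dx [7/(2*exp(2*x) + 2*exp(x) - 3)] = (-28*exp(x) - 14)*exp(x)/(2*exp(2*x) + 2*exp(x) - 3)^2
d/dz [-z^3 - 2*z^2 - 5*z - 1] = -3*z^2 - 4*z - 5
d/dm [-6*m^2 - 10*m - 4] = -12*m - 10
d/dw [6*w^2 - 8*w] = 12*w - 8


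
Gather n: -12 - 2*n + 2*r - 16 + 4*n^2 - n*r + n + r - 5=4*n^2 + n*(-r - 1) + 3*r - 33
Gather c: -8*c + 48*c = 40*c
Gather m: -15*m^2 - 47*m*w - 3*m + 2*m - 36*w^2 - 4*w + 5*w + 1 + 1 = -15*m^2 + m*(-47*w - 1) - 36*w^2 + w + 2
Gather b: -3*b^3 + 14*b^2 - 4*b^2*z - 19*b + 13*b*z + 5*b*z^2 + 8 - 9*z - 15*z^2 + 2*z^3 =-3*b^3 + b^2*(14 - 4*z) + b*(5*z^2 + 13*z - 19) + 2*z^3 - 15*z^2 - 9*z + 8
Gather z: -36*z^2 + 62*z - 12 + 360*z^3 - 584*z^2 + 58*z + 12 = 360*z^3 - 620*z^2 + 120*z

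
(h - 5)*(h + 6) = h^2 + h - 30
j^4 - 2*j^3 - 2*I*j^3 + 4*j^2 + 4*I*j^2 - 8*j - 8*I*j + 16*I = (j - 2)*(j - 2*I)^2*(j + 2*I)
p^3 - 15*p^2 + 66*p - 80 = (p - 8)*(p - 5)*(p - 2)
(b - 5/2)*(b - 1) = b^2 - 7*b/2 + 5/2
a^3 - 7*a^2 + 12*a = a*(a - 4)*(a - 3)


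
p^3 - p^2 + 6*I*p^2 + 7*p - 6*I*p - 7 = (p - 1)*(p - I)*(p + 7*I)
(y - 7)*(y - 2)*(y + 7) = y^3 - 2*y^2 - 49*y + 98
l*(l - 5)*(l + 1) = l^3 - 4*l^2 - 5*l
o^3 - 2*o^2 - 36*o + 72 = (o - 6)*(o - 2)*(o + 6)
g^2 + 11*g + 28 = (g + 4)*(g + 7)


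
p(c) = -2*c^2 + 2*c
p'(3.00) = -10.00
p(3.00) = -12.00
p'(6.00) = -22.00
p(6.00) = -60.00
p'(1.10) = -2.40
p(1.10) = -0.22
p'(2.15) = -6.60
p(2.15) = -4.94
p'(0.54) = -0.16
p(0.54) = 0.50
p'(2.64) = -8.56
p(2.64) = -8.66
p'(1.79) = -5.16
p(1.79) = -2.83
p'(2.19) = -6.76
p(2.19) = -5.21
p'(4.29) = -15.16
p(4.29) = -28.23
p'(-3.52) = 16.08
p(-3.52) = -31.82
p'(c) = 2 - 4*c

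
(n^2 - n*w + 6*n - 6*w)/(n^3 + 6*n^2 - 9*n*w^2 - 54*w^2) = (-n + w)/(-n^2 + 9*w^2)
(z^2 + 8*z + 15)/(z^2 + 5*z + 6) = (z + 5)/(z + 2)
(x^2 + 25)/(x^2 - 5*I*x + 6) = (x^2 + 25)/(x^2 - 5*I*x + 6)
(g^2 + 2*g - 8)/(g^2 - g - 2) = (g + 4)/(g + 1)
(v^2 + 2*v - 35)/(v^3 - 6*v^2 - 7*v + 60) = (v + 7)/(v^2 - v - 12)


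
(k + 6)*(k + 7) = k^2 + 13*k + 42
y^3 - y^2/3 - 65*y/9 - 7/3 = (y - 3)*(y + 1/3)*(y + 7/3)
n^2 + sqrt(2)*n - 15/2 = (n - 3*sqrt(2)/2)*(n + 5*sqrt(2)/2)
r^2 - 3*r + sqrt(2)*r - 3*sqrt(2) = (r - 3)*(r + sqrt(2))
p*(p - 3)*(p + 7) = p^3 + 4*p^2 - 21*p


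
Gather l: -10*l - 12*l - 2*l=-24*l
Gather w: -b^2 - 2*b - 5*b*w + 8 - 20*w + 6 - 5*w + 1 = -b^2 - 2*b + w*(-5*b - 25) + 15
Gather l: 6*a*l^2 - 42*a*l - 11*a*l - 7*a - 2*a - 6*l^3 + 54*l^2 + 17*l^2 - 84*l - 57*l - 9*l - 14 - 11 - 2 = -9*a - 6*l^3 + l^2*(6*a + 71) + l*(-53*a - 150) - 27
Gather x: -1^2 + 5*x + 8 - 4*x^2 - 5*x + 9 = 16 - 4*x^2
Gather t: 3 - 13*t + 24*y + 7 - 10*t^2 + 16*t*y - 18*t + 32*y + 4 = -10*t^2 + t*(16*y - 31) + 56*y + 14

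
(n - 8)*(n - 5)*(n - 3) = n^3 - 16*n^2 + 79*n - 120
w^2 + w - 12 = (w - 3)*(w + 4)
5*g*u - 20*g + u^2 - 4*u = (5*g + u)*(u - 4)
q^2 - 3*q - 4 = (q - 4)*(q + 1)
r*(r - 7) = r^2 - 7*r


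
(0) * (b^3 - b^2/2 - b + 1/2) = 0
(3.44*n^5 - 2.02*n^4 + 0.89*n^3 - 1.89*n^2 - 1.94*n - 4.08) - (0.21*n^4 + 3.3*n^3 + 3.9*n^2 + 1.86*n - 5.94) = 3.44*n^5 - 2.23*n^4 - 2.41*n^3 - 5.79*n^2 - 3.8*n + 1.86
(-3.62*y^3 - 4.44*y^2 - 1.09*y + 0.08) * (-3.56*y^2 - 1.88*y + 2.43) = 12.8872*y^5 + 22.612*y^4 + 3.431*y^3 - 9.0248*y^2 - 2.7991*y + 0.1944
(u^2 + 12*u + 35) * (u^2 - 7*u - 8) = u^4 + 5*u^3 - 57*u^2 - 341*u - 280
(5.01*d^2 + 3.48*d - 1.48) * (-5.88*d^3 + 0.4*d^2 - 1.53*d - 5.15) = -29.4588*d^5 - 18.4584*d^4 + 2.4291*d^3 - 31.7179*d^2 - 15.6576*d + 7.622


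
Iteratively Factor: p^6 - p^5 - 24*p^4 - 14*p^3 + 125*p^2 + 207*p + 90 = (p - 3)*(p^5 + 2*p^4 - 18*p^3 - 68*p^2 - 79*p - 30) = (p - 3)*(p + 1)*(p^4 + p^3 - 19*p^2 - 49*p - 30) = (p - 5)*(p - 3)*(p + 1)*(p^3 + 6*p^2 + 11*p + 6) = (p - 5)*(p - 3)*(p + 1)^2*(p^2 + 5*p + 6) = (p - 5)*(p - 3)*(p + 1)^2*(p + 2)*(p + 3)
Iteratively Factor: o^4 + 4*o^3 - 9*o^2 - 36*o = (o - 3)*(o^3 + 7*o^2 + 12*o) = (o - 3)*(o + 4)*(o^2 + 3*o) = o*(o - 3)*(o + 4)*(o + 3)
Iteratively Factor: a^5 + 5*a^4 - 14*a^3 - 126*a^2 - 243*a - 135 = (a + 3)*(a^4 + 2*a^3 - 20*a^2 - 66*a - 45) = (a + 3)^2*(a^3 - a^2 - 17*a - 15) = (a + 1)*(a + 3)^2*(a^2 - 2*a - 15) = (a + 1)*(a + 3)^3*(a - 5)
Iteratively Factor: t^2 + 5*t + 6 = (t + 2)*(t + 3)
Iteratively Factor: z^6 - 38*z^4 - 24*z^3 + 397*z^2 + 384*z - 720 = (z - 4)*(z^5 + 4*z^4 - 22*z^3 - 112*z^2 - 51*z + 180) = (z - 4)*(z + 3)*(z^4 + z^3 - 25*z^2 - 37*z + 60) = (z - 5)*(z - 4)*(z + 3)*(z^3 + 6*z^2 + 5*z - 12) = (z - 5)*(z - 4)*(z - 1)*(z + 3)*(z^2 + 7*z + 12) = (z - 5)*(z - 4)*(z - 1)*(z + 3)*(z + 4)*(z + 3)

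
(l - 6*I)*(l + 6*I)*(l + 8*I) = l^3 + 8*I*l^2 + 36*l + 288*I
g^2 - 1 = (g - 1)*(g + 1)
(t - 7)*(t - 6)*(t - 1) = t^3 - 14*t^2 + 55*t - 42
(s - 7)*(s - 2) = s^2 - 9*s + 14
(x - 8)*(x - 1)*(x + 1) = x^3 - 8*x^2 - x + 8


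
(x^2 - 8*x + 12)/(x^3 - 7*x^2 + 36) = (x - 2)/(x^2 - x - 6)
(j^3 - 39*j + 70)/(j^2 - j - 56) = (j^2 - 7*j + 10)/(j - 8)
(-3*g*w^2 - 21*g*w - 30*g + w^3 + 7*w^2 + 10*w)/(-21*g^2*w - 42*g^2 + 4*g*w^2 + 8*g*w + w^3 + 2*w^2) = (w + 5)/(7*g + w)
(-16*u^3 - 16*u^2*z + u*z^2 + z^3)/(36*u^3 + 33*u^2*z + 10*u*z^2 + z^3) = (-4*u^2 - 3*u*z + z^2)/(9*u^2 + 6*u*z + z^2)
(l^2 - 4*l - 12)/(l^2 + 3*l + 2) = (l - 6)/(l + 1)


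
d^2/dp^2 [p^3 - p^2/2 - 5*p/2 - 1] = 6*p - 1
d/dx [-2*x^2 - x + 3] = -4*x - 1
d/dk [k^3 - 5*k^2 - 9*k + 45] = 3*k^2 - 10*k - 9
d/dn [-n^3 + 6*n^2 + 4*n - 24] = -3*n^2 + 12*n + 4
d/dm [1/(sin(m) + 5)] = -cos(m)/(sin(m) + 5)^2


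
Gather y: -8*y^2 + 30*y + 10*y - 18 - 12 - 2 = -8*y^2 + 40*y - 32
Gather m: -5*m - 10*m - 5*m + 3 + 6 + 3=12 - 20*m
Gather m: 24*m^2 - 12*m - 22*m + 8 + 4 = 24*m^2 - 34*m + 12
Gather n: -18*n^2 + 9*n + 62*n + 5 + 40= -18*n^2 + 71*n + 45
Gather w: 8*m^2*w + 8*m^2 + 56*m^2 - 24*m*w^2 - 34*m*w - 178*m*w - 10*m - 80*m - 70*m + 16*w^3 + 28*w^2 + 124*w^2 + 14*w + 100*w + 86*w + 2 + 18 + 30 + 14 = 64*m^2 - 160*m + 16*w^3 + w^2*(152 - 24*m) + w*(8*m^2 - 212*m + 200) + 64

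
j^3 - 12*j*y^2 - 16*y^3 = (j - 4*y)*(j + 2*y)^2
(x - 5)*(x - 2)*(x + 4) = x^3 - 3*x^2 - 18*x + 40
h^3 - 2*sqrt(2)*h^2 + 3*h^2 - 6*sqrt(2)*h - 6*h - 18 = (h + 3)*(h - 3*sqrt(2))*(h + sqrt(2))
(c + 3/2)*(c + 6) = c^2 + 15*c/2 + 9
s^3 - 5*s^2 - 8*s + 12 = (s - 6)*(s - 1)*(s + 2)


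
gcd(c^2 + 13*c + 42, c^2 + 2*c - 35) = c + 7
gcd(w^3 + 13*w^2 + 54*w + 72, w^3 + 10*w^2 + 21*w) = w + 3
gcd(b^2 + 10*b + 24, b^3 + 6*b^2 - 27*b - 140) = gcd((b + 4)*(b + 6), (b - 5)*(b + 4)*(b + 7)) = b + 4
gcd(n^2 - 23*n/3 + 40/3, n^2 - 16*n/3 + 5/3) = n - 5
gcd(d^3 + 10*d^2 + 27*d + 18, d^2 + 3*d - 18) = d + 6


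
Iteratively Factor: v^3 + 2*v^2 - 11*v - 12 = (v + 4)*(v^2 - 2*v - 3) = (v + 1)*(v + 4)*(v - 3)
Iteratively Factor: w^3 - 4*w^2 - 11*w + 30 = (w - 2)*(w^2 - 2*w - 15) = (w - 5)*(w - 2)*(w + 3)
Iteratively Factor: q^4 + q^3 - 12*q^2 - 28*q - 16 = (q + 2)*(q^3 - q^2 - 10*q - 8) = (q + 2)^2*(q^2 - 3*q - 4) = (q + 1)*(q + 2)^2*(q - 4)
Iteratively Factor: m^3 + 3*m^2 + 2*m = (m)*(m^2 + 3*m + 2) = m*(m + 2)*(m + 1)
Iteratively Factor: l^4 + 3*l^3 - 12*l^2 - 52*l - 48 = (l + 2)*(l^3 + l^2 - 14*l - 24) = (l + 2)^2*(l^2 - l - 12) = (l + 2)^2*(l + 3)*(l - 4)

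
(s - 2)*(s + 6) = s^2 + 4*s - 12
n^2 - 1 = (n - 1)*(n + 1)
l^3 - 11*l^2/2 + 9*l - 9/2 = (l - 3)*(l - 3/2)*(l - 1)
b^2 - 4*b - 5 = (b - 5)*(b + 1)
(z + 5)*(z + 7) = z^2 + 12*z + 35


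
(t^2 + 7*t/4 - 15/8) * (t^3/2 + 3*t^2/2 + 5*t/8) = t^5/2 + 19*t^4/8 + 37*t^3/16 - 55*t^2/32 - 75*t/64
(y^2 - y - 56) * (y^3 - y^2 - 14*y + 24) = y^5 - 2*y^4 - 69*y^3 + 94*y^2 + 760*y - 1344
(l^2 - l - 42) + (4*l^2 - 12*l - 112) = 5*l^2 - 13*l - 154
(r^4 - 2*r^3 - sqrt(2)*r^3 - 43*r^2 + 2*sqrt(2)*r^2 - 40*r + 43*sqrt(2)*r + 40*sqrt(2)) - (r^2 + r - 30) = r^4 - 2*r^3 - sqrt(2)*r^3 - 44*r^2 + 2*sqrt(2)*r^2 - 41*r + 43*sqrt(2)*r + 30 + 40*sqrt(2)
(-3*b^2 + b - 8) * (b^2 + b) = -3*b^4 - 2*b^3 - 7*b^2 - 8*b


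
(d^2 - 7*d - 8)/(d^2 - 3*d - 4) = (d - 8)/(d - 4)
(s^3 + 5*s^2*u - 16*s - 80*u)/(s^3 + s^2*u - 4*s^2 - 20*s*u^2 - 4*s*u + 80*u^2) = (s + 4)/(s - 4*u)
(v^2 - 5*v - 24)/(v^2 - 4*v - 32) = (v + 3)/(v + 4)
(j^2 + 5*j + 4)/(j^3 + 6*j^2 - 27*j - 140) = (j + 1)/(j^2 + 2*j - 35)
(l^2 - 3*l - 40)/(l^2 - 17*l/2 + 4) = 2*(l + 5)/(2*l - 1)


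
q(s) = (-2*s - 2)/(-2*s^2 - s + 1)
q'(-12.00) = -0.00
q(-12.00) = -0.08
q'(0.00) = -4.00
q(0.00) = -2.00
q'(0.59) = -123.46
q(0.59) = 11.11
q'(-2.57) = -0.11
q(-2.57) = -0.33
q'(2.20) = -0.35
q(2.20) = 0.59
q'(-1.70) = -0.21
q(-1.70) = -0.45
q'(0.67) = -34.60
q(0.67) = 5.88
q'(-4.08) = -0.05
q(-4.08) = -0.22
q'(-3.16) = -0.07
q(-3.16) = -0.27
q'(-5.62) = -0.03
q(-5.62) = -0.16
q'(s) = (-2*s - 2)*(4*s + 1)/(-2*s^2 - s + 1)^2 - 2/(-2*s^2 - s + 1)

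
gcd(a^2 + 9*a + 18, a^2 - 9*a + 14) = 1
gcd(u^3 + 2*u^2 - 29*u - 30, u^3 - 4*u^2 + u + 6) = u + 1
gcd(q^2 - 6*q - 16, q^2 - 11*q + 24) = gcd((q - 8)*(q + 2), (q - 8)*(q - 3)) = q - 8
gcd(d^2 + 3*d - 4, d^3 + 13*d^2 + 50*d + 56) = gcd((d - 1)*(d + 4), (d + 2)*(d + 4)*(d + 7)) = d + 4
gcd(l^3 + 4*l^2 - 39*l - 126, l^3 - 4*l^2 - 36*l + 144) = l - 6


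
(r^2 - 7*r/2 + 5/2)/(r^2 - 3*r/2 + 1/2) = (2*r - 5)/(2*r - 1)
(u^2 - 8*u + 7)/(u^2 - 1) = (u - 7)/(u + 1)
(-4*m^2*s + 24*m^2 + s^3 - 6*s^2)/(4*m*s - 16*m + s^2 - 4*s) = (-4*m^2*s + 24*m^2 + s^3 - 6*s^2)/(4*m*s - 16*m + s^2 - 4*s)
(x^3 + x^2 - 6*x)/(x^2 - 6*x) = (x^2 + x - 6)/(x - 6)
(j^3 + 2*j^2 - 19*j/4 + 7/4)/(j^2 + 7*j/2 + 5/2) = (4*j^3 + 8*j^2 - 19*j + 7)/(2*(2*j^2 + 7*j + 5))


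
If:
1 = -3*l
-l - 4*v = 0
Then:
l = -1/3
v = 1/12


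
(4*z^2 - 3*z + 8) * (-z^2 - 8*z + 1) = -4*z^4 - 29*z^3 + 20*z^2 - 67*z + 8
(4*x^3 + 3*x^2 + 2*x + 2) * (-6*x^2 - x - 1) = -24*x^5 - 22*x^4 - 19*x^3 - 17*x^2 - 4*x - 2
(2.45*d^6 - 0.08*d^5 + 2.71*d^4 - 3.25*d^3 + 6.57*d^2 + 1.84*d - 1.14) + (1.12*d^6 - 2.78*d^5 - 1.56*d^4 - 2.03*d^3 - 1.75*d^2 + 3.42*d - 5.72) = 3.57*d^6 - 2.86*d^5 + 1.15*d^4 - 5.28*d^3 + 4.82*d^2 + 5.26*d - 6.86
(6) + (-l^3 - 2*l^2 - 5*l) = -l^3 - 2*l^2 - 5*l + 6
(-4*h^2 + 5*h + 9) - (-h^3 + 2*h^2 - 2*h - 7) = h^3 - 6*h^2 + 7*h + 16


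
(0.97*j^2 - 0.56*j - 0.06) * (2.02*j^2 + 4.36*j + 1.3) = 1.9594*j^4 + 3.098*j^3 - 1.3018*j^2 - 0.9896*j - 0.078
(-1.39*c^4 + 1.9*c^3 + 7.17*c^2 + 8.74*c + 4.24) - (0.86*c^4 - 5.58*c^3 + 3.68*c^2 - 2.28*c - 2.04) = -2.25*c^4 + 7.48*c^3 + 3.49*c^2 + 11.02*c + 6.28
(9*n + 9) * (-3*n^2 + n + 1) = -27*n^3 - 18*n^2 + 18*n + 9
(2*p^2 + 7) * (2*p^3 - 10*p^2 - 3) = 4*p^5 - 20*p^4 + 14*p^3 - 76*p^2 - 21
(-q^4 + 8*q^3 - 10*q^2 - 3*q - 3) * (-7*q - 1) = 7*q^5 - 55*q^4 + 62*q^3 + 31*q^2 + 24*q + 3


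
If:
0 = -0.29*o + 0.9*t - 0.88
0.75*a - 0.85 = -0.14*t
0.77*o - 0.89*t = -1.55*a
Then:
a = 1.04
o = -1.55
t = 0.48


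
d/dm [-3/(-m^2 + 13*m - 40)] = 3*(13 - 2*m)/(m^2 - 13*m + 40)^2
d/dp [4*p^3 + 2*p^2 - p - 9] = 12*p^2 + 4*p - 1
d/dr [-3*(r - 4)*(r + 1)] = 9 - 6*r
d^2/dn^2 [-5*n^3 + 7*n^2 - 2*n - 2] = 14 - 30*n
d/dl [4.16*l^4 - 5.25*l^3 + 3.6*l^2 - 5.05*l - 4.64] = 16.64*l^3 - 15.75*l^2 + 7.2*l - 5.05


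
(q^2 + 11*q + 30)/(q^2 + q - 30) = (q + 5)/(q - 5)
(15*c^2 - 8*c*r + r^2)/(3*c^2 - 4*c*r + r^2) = (-5*c + r)/(-c + r)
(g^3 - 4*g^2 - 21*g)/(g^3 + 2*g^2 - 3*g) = (g - 7)/(g - 1)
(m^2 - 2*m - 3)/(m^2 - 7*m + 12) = (m + 1)/(m - 4)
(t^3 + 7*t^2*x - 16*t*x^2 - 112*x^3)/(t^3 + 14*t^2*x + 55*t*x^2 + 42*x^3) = (t^2 - 16*x^2)/(t^2 + 7*t*x + 6*x^2)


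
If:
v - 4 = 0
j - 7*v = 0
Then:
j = 28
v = 4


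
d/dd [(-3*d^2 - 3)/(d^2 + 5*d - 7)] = 3*(-5*d^2 + 16*d + 5)/(d^4 + 10*d^3 + 11*d^2 - 70*d + 49)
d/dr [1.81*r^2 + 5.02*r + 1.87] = 3.62*r + 5.02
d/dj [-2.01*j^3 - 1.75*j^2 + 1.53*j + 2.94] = -6.03*j^2 - 3.5*j + 1.53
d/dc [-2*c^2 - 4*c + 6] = -4*c - 4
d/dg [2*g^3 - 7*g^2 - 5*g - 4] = 6*g^2 - 14*g - 5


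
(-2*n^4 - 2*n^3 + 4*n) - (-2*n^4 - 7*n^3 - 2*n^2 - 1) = 5*n^3 + 2*n^2 + 4*n + 1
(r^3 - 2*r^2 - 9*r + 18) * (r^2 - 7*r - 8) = r^5 - 9*r^4 - 3*r^3 + 97*r^2 - 54*r - 144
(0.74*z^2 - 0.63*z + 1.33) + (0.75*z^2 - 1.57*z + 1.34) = 1.49*z^2 - 2.2*z + 2.67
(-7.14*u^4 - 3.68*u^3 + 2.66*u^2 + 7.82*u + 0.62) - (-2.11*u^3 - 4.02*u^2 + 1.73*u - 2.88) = -7.14*u^4 - 1.57*u^3 + 6.68*u^2 + 6.09*u + 3.5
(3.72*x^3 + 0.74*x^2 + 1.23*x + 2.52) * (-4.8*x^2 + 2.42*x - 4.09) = -17.856*x^5 + 5.4504*x^4 - 19.328*x^3 - 12.146*x^2 + 1.0677*x - 10.3068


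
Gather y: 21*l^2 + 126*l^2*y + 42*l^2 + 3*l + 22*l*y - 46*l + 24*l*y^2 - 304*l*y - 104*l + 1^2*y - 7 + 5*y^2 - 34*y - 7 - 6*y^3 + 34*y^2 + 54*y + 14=63*l^2 - 147*l - 6*y^3 + y^2*(24*l + 39) + y*(126*l^2 - 282*l + 21)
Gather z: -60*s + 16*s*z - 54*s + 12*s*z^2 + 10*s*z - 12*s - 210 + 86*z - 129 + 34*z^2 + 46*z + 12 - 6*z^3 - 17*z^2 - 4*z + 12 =-126*s - 6*z^3 + z^2*(12*s + 17) + z*(26*s + 128) - 315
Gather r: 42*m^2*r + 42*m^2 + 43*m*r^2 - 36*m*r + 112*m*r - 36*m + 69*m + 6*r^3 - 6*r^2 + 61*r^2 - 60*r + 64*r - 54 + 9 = 42*m^2 + 33*m + 6*r^3 + r^2*(43*m + 55) + r*(42*m^2 + 76*m + 4) - 45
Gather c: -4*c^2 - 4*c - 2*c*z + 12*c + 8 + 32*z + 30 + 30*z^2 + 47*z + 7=-4*c^2 + c*(8 - 2*z) + 30*z^2 + 79*z + 45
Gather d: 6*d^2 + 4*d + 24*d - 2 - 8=6*d^2 + 28*d - 10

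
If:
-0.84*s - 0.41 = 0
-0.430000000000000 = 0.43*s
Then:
No Solution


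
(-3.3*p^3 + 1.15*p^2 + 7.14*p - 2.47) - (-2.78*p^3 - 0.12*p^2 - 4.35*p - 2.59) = -0.52*p^3 + 1.27*p^2 + 11.49*p + 0.12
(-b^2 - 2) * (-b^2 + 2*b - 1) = b^4 - 2*b^3 + 3*b^2 - 4*b + 2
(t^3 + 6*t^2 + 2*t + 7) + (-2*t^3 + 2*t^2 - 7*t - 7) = -t^3 + 8*t^2 - 5*t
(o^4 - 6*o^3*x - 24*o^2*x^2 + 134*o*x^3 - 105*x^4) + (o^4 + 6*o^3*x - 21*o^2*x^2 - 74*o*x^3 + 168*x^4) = 2*o^4 - 45*o^2*x^2 + 60*o*x^3 + 63*x^4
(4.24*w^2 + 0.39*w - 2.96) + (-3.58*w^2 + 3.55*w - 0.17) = 0.66*w^2 + 3.94*w - 3.13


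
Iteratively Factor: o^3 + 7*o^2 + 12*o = (o + 4)*(o^2 + 3*o) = o*(o + 4)*(o + 3)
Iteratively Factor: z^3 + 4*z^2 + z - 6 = (z + 2)*(z^2 + 2*z - 3) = (z - 1)*(z + 2)*(z + 3)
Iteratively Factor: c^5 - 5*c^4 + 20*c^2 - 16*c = (c + 2)*(c^4 - 7*c^3 + 14*c^2 - 8*c) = c*(c + 2)*(c^3 - 7*c^2 + 14*c - 8) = c*(c - 4)*(c + 2)*(c^2 - 3*c + 2) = c*(c - 4)*(c - 2)*(c + 2)*(c - 1)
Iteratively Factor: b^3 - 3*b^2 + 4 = (b + 1)*(b^2 - 4*b + 4) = (b - 2)*(b + 1)*(b - 2)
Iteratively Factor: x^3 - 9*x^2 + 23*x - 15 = (x - 5)*(x^2 - 4*x + 3) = (x - 5)*(x - 1)*(x - 3)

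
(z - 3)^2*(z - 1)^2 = z^4 - 8*z^3 + 22*z^2 - 24*z + 9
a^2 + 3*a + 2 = (a + 1)*(a + 2)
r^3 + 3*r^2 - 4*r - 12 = (r - 2)*(r + 2)*(r + 3)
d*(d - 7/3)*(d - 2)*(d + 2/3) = d^4 - 11*d^3/3 + 16*d^2/9 + 28*d/9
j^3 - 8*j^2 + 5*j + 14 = (j - 7)*(j - 2)*(j + 1)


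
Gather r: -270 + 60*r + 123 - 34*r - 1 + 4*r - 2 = 30*r - 150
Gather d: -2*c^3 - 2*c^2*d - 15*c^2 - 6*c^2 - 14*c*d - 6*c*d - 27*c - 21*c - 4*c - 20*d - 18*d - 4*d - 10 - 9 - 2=-2*c^3 - 21*c^2 - 52*c + d*(-2*c^2 - 20*c - 42) - 21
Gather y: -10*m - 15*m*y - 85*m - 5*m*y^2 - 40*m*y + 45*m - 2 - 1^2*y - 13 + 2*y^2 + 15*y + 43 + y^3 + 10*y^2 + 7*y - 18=-50*m + y^3 + y^2*(12 - 5*m) + y*(21 - 55*m) + 10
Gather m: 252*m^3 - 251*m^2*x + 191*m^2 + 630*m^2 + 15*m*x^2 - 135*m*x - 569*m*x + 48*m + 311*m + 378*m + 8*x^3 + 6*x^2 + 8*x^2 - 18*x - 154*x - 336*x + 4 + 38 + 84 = 252*m^3 + m^2*(821 - 251*x) + m*(15*x^2 - 704*x + 737) + 8*x^3 + 14*x^2 - 508*x + 126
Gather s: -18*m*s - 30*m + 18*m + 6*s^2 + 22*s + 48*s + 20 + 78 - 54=-12*m + 6*s^2 + s*(70 - 18*m) + 44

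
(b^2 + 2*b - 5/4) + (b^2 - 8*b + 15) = 2*b^2 - 6*b + 55/4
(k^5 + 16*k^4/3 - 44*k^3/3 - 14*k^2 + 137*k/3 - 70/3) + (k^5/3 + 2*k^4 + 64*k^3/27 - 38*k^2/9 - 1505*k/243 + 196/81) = 4*k^5/3 + 22*k^4/3 - 332*k^3/27 - 164*k^2/9 + 9592*k/243 - 1694/81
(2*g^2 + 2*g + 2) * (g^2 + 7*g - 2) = 2*g^4 + 16*g^3 + 12*g^2 + 10*g - 4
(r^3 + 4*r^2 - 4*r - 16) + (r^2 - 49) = r^3 + 5*r^2 - 4*r - 65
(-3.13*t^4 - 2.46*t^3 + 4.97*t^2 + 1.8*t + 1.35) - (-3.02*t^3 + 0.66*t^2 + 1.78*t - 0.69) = -3.13*t^4 + 0.56*t^3 + 4.31*t^2 + 0.02*t + 2.04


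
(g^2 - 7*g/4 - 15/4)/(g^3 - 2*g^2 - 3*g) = (g + 5/4)/(g*(g + 1))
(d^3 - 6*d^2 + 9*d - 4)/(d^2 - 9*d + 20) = (d^2 - 2*d + 1)/(d - 5)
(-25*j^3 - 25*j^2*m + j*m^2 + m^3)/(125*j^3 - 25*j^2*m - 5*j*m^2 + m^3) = (-j - m)/(5*j - m)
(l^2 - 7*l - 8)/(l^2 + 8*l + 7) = (l - 8)/(l + 7)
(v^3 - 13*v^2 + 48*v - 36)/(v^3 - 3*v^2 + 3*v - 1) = (v^2 - 12*v + 36)/(v^2 - 2*v + 1)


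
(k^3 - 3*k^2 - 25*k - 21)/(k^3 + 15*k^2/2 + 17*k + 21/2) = 2*(k - 7)/(2*k + 7)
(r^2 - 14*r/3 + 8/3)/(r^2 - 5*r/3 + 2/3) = (r - 4)/(r - 1)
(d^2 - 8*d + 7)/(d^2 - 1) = (d - 7)/(d + 1)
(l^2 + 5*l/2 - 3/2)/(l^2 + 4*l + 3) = (l - 1/2)/(l + 1)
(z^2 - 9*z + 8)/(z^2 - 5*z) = (z^2 - 9*z + 8)/(z*(z - 5))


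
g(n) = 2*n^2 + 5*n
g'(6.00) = 29.00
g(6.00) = 102.00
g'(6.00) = 29.00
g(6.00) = 102.00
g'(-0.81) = 1.76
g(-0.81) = -2.74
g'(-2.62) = -5.48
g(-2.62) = 0.63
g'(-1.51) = -1.04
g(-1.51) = -2.99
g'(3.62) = 19.48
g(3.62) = 44.31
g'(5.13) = 25.52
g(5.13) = 78.28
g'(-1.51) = -1.04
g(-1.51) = -2.99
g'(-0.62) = 2.52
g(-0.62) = -2.33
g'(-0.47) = 3.12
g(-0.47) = -1.91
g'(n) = 4*n + 5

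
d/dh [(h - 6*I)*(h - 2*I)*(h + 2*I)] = 3*h^2 - 12*I*h + 4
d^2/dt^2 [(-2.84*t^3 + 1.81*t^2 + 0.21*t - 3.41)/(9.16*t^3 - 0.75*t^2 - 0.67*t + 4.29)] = (264.716672*t^6 + 1.14316800000006*t^5 - 2036.202048*t^4 - 640.773904*t^3 + 98.951556*t^2 + 484.17138*t + 42.8252)/(768.575296*t^9 - 188.7876*t^8 - 153.192756*t^7 + 1107.060597*t^6 - 165.628653*t^5 - 151.742178*t^4 + 518.378255*t^3 - 35.631882*t^2 - 36.992241*t + 78.953589)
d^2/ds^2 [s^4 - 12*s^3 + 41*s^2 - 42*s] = 12*s^2 - 72*s + 82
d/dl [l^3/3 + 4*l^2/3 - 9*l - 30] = l^2 + 8*l/3 - 9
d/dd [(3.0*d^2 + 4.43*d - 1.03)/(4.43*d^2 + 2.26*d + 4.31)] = (-12.8449*d^2 + 34.9858*d + 21.4211)/(19.6249*d^4 + 20.0236*d^3 + 43.2942*d^2 + 19.4812*d + 18.5761)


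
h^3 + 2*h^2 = h^2*(h + 2)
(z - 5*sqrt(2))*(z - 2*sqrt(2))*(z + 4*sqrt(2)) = z^3 - 3*sqrt(2)*z^2 - 36*z + 80*sqrt(2)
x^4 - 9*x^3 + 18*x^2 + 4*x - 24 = (x - 6)*(x - 2)^2*(x + 1)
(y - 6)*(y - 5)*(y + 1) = y^3 - 10*y^2 + 19*y + 30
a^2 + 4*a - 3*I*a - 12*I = (a + 4)*(a - 3*I)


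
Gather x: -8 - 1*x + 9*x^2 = 9*x^2 - x - 8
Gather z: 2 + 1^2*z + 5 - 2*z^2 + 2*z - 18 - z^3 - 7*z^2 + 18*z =-z^3 - 9*z^2 + 21*z - 11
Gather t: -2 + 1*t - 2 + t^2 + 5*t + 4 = t^2 + 6*t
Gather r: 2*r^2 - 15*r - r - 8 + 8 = 2*r^2 - 16*r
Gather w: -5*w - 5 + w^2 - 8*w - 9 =w^2 - 13*w - 14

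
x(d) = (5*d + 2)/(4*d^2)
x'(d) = 5/(4*d^2) - (5*d + 2)/(2*d^3) = (-5*d - 4)/(4*d^3)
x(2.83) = 0.50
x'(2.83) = -0.20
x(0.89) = 2.04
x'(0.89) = -3.00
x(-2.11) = -0.48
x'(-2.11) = -0.17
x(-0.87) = -0.78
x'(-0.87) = -0.13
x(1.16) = 1.45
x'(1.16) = -1.57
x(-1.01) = -0.75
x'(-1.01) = -0.25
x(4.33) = 0.32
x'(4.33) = -0.08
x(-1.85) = -0.53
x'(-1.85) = -0.21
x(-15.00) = -0.08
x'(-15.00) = -0.00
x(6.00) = 0.22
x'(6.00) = -0.04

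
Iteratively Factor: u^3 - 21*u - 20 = (u - 5)*(u^2 + 5*u + 4) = (u - 5)*(u + 1)*(u + 4)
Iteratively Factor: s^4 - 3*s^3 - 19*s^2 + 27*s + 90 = (s - 3)*(s^3 - 19*s - 30) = (s - 3)*(s + 2)*(s^2 - 2*s - 15) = (s - 5)*(s - 3)*(s + 2)*(s + 3)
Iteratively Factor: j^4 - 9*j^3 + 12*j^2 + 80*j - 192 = (j + 3)*(j^3 - 12*j^2 + 48*j - 64) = (j - 4)*(j + 3)*(j^2 - 8*j + 16) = (j - 4)^2*(j + 3)*(j - 4)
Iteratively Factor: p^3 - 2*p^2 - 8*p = (p + 2)*(p^2 - 4*p) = p*(p + 2)*(p - 4)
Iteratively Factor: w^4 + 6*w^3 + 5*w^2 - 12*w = (w)*(w^3 + 6*w^2 + 5*w - 12) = w*(w + 3)*(w^2 + 3*w - 4) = w*(w + 3)*(w + 4)*(w - 1)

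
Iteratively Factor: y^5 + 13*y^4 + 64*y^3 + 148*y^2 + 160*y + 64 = (y + 4)*(y^4 + 9*y^3 + 28*y^2 + 36*y + 16) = (y + 2)*(y + 4)*(y^3 + 7*y^2 + 14*y + 8) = (y + 1)*(y + 2)*(y + 4)*(y^2 + 6*y + 8) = (y + 1)*(y + 2)^2*(y + 4)*(y + 4)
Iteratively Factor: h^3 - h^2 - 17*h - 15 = (h - 5)*(h^2 + 4*h + 3) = (h - 5)*(h + 3)*(h + 1)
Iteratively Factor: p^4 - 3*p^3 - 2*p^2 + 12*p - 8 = (p - 2)*(p^3 - p^2 - 4*p + 4) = (p - 2)*(p - 1)*(p^2 - 4) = (p - 2)^2*(p - 1)*(p + 2)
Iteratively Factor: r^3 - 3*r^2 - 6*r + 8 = (r + 2)*(r^2 - 5*r + 4) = (r - 1)*(r + 2)*(r - 4)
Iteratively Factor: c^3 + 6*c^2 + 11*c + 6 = (c + 2)*(c^2 + 4*c + 3) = (c + 2)*(c + 3)*(c + 1)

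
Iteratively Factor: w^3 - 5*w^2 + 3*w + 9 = (w + 1)*(w^2 - 6*w + 9) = (w - 3)*(w + 1)*(w - 3)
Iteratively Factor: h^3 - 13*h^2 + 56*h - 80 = (h - 4)*(h^2 - 9*h + 20) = (h - 5)*(h - 4)*(h - 4)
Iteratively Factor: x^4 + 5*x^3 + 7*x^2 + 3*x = (x)*(x^3 + 5*x^2 + 7*x + 3) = x*(x + 1)*(x^2 + 4*x + 3) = x*(x + 1)^2*(x + 3)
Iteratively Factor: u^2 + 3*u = (u + 3)*(u)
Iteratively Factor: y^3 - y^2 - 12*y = (y)*(y^2 - y - 12) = y*(y + 3)*(y - 4)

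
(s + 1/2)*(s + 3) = s^2 + 7*s/2 + 3/2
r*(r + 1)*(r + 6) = r^3 + 7*r^2 + 6*r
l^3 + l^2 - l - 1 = (l - 1)*(l + 1)^2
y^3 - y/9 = y*(y - 1/3)*(y + 1/3)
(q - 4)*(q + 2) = q^2 - 2*q - 8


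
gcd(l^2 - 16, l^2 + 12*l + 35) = 1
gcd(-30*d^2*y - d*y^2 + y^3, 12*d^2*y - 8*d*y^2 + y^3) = -6*d*y + y^2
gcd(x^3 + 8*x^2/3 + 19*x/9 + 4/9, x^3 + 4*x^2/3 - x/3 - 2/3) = x + 1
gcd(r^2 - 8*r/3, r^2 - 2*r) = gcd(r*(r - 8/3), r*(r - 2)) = r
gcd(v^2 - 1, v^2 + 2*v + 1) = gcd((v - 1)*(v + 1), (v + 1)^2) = v + 1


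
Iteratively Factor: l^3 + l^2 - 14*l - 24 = (l + 3)*(l^2 - 2*l - 8) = (l - 4)*(l + 3)*(l + 2)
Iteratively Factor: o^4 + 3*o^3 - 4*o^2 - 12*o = (o)*(o^3 + 3*o^2 - 4*o - 12) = o*(o - 2)*(o^2 + 5*o + 6) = o*(o - 2)*(o + 2)*(o + 3)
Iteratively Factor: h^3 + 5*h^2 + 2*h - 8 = (h - 1)*(h^2 + 6*h + 8) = (h - 1)*(h + 4)*(h + 2)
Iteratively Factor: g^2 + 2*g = (g + 2)*(g)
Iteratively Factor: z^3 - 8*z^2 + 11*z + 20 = (z + 1)*(z^2 - 9*z + 20) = (z - 5)*(z + 1)*(z - 4)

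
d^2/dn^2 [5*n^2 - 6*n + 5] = 10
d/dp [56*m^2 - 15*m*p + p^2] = -15*m + 2*p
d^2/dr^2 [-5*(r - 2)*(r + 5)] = -10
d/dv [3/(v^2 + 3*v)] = 3*(-2*v - 3)/(v^2*(v + 3)^2)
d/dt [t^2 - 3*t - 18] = 2*t - 3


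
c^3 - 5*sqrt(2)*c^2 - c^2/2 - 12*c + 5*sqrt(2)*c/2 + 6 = (c - 1/2)*(c - 6*sqrt(2))*(c + sqrt(2))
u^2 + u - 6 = (u - 2)*(u + 3)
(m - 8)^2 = m^2 - 16*m + 64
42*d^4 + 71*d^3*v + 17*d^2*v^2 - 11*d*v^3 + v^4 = (-7*d + v)*(-6*d + v)*(d + v)^2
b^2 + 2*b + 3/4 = (b + 1/2)*(b + 3/2)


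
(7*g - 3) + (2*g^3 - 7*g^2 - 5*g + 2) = 2*g^3 - 7*g^2 + 2*g - 1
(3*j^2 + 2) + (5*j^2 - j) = 8*j^2 - j + 2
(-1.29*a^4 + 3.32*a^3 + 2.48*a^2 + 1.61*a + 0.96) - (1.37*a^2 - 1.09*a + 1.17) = -1.29*a^4 + 3.32*a^3 + 1.11*a^2 + 2.7*a - 0.21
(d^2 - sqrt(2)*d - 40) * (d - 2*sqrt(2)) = d^3 - 3*sqrt(2)*d^2 - 36*d + 80*sqrt(2)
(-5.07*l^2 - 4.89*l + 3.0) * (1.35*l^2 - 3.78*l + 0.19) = -6.8445*l^4 + 12.5631*l^3 + 21.5709*l^2 - 12.2691*l + 0.57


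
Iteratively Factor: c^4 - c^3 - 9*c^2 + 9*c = (c + 3)*(c^3 - 4*c^2 + 3*c) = (c - 1)*(c + 3)*(c^2 - 3*c) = (c - 3)*(c - 1)*(c + 3)*(c)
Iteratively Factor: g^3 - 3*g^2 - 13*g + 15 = (g - 5)*(g^2 + 2*g - 3) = (g - 5)*(g + 3)*(g - 1)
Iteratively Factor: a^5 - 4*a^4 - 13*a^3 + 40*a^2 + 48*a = (a - 4)*(a^4 - 13*a^2 - 12*a) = (a - 4)*(a + 1)*(a^3 - a^2 - 12*a) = (a - 4)*(a + 1)*(a + 3)*(a^2 - 4*a) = (a - 4)^2*(a + 1)*(a + 3)*(a)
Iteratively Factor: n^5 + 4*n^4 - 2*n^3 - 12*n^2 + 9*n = (n - 1)*(n^4 + 5*n^3 + 3*n^2 - 9*n) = (n - 1)*(n + 3)*(n^3 + 2*n^2 - 3*n) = n*(n - 1)*(n + 3)*(n^2 + 2*n - 3) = n*(n - 1)^2*(n + 3)*(n + 3)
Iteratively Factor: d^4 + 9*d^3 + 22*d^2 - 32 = (d + 4)*(d^3 + 5*d^2 + 2*d - 8) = (d - 1)*(d + 4)*(d^2 + 6*d + 8) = (d - 1)*(d + 2)*(d + 4)*(d + 4)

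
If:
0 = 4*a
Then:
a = 0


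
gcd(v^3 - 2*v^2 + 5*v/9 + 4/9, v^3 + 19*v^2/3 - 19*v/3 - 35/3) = 1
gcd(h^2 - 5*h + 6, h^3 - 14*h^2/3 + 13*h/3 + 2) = h^2 - 5*h + 6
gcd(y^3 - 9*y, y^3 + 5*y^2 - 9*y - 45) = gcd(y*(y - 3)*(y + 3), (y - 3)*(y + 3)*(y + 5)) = y^2 - 9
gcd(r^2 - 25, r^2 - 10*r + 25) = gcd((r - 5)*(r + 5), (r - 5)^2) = r - 5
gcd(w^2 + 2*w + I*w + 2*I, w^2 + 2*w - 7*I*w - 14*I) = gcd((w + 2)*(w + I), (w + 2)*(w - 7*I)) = w + 2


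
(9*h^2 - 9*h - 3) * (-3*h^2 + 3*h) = -27*h^4 + 54*h^3 - 18*h^2 - 9*h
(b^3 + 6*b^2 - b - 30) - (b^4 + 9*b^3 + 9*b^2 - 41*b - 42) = -b^4 - 8*b^3 - 3*b^2 + 40*b + 12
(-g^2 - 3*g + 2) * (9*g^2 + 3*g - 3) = -9*g^4 - 30*g^3 + 12*g^2 + 15*g - 6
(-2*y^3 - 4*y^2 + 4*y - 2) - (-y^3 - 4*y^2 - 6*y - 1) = -y^3 + 10*y - 1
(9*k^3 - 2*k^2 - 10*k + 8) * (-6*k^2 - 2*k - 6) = -54*k^5 - 6*k^4 + 10*k^3 - 16*k^2 + 44*k - 48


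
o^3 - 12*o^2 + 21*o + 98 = (o - 7)^2*(o + 2)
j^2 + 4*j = j*(j + 4)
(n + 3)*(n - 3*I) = n^2 + 3*n - 3*I*n - 9*I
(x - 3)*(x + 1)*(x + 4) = x^3 + 2*x^2 - 11*x - 12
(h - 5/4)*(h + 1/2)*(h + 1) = h^3 + h^2/4 - 11*h/8 - 5/8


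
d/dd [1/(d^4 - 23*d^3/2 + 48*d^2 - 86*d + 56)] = 2*(-8*d^3 + 69*d^2 - 192*d + 172)/(2*d^4 - 23*d^3 + 96*d^2 - 172*d + 112)^2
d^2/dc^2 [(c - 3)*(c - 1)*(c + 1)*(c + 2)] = 12*c^2 - 6*c - 14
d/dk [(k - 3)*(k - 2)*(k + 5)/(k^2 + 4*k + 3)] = (k^4 + 8*k^3 + 28*k^2 - 60*k - 177)/(k^4 + 8*k^3 + 22*k^2 + 24*k + 9)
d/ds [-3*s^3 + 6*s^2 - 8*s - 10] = -9*s^2 + 12*s - 8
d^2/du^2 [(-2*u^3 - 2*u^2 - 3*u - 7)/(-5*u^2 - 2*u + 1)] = 2*(73*u^3 + 543*u^2 + 261*u + 71)/(125*u^6 + 150*u^5 - 15*u^4 - 52*u^3 + 3*u^2 + 6*u - 1)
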